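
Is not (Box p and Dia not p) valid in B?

Valid

Tableau for the negation Box p and Dia not p:
1. Box p and Dia not p, 0
2. Box p, 0   [and-rule on 1]
3. Dia not p, 0   [and-rule on 1]
4. p, 0   [Box-rule on 2 via 0R0]
5. not p, 1   [Dia-rule on 3: fresh world 1, 0R1]
6. p, 1   [Box-rule on 2 via 0R1]
Accessibility: 0R0, 0R1, 1R0, 1R1
Branch closes: p and not p both at 1.
All branches of the negation close; one closing branch shown above.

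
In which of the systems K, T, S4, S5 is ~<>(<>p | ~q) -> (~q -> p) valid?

K-tableau for the negation ~(~<>(<>p | ~q) -> (~q -> p)):
1. ~(~<>(<>p | ~q) -> (~q -> p)), u
2. ~<>(<>p | ~q), u   [~->-rule on 1]
3. ~(~q -> p), u   [~->-rule on 1]
4. ~q, u   [~->-rule on 3]
5. ~p, u   [~->-rule on 3]
Complete open branch: countermodel on a K-frame, so not valid in K.
T-tableau for the negation ~(~<>(<>p | ~q) -> (~q -> p)):
1. ~(~<>(<>p | ~q) -> (~q -> p)), u
2. ~<>(<>p | ~q), u   [~->-rule on 1]
3. ~(~q -> p), u   [~->-rule on 1]
4. ~q, u   [~->-rule on 3]
5. ~p, u   [~->-rule on 3]
6. ~(<>p | ~q), u   [~<>-rule on 2 via uRu]
7. ~<>p, u   [~|-rule on 6]
8. q, u   [~|-rule on 6]
Accessibility: uRu
Branch closes: q and ~q both at u.
Every branch closes (one shown): valid in T, hence also in S4, S5 (every theorem of T is a theorem of S4 and S5).

T, S4, S5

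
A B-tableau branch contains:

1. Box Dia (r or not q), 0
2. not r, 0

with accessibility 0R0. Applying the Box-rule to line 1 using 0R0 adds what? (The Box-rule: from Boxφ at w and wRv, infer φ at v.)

Dia (r or not q), 0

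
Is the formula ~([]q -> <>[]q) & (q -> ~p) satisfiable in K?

Satisfiable

1. ~([]q -> <>[]q) & (q -> ~p), w0
2. ~([]q -> <>[]q), w0
3. q -> ~p, w0
4. []q, w0
5. ~<>[]q, w0
6. ~p, w0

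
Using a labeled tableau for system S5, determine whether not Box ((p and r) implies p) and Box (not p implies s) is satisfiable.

1. not Box ((p and r) implies p) and Box (not p implies s), u
2. not Box ((p and r) implies p), u
3. Box (not p implies s), u
4. not p implies s, u
5. s, u
6. not ((p and r) implies p), v
7. p and r, v
8. not p, v
9. p, v
10. r, v
Accessibility: uRu, uRv, vRu, vRv
Branch closes: p and not p both at v.
(One branch shown.) All branches close.

Unsatisfiable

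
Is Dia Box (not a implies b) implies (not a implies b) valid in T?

Tableau for the negation not (Dia Box (not a implies b) implies (not a implies b)):
1. not (Dia Box (not a implies b) implies (not a implies b)), 0
2. Dia Box (not a implies b), 0
3. not (not a implies b), 0
4. not a, 0
5. not b, 0
6. Box (not a implies b), 1
7. not a implies b, 1
8. b, 1
Accessibility: 0R0, 0R1, 1R1
The negation has an open branch (countermodel exists).

Invalid (countermodel exists)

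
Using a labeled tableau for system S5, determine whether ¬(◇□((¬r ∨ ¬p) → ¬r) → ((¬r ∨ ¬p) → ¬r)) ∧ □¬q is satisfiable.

No, unsatisfiable

1. ¬(◇□((¬r ∨ ¬p) → ¬r) → ((¬r ∨ ¬p) → ¬r)) ∧ □¬q, w0
2. ¬(◇□((¬r ∨ ¬p) → ¬r) → ((¬r ∨ ¬p) → ¬r)), w0   [∧-rule on 1]
3. □¬q, w0   [∧-rule on 1]
4. ◇□((¬r ∨ ¬p) → ¬r), w0   [¬→-rule on 2]
5. ¬((¬r ∨ ¬p) → ¬r), w0   [¬→-rule on 2]
6. ¬r ∨ ¬p, w0   [¬→-rule on 5]
7. r, w0   [¬→-rule on 5]
8. ¬q, w0   [□-rule on 3 via w0Rw0]
9. ¬p, w0   [∨-rule on 6 (branches; this branch)]
10. □((¬r ∨ ¬p) → ¬r), w1   [◇-rule on 4: fresh world w1, w0Rw1]
11. ¬q, w1   [□-rule on 3 via w0Rw1]
12. (¬r ∨ ¬p) → ¬r, w0   [□-rule on 10 via w1Rw0]
13. (¬r ∨ ¬p) → ¬r, w1   [□-rule on 10 via w1Rw1]
14. ¬(¬r ∨ ¬p), w0   [→-rule on 12 (branches; this branch)]
15. p, w0   [¬∨-rule on 14]
Accessibility: w0Rw0, w0Rw1, w1Rw0, w1Rw1
Branch closes: p and ¬p both at w0.
Every branch closes; the branch above is one of them.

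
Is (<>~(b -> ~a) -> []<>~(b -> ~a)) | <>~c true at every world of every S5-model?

Valid in S5

Tableau for the negation ~((<>~(b -> ~a) -> []<>~(b -> ~a)) | <>~c):
1. ~((<>~(b -> ~a) -> []<>~(b -> ~a)) | <>~c), u
2. ~(<>~(b -> ~a) -> []<>~(b -> ~a)), u
3. ~<>~c, u
4. <>~(b -> ~a), u
5. ~[]<>~(b -> ~a), u
6. c, u
7. ~(b -> ~a), v
8. b, v
9. a, v
10. c, v
11. ~<>~(b -> ~a), w
12. c, w
13. b -> ~a, u
14. b -> ~a, v
15. b -> ~a, w
16. ~a, u
17. ~a, v
Accessibility: uRu, uRv, uRw, vRu, vRv, vRw, wRu, wRv, wRw
Branch closes: a and ~a both at v.
Every branch of the negation's tableau closes; the branch above is one of them.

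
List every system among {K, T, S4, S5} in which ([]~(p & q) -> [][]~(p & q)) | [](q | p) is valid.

S4, S5

S4-tableau for the negation ~(([]~(p & q) -> [][]~(p & q)) | [](q | p)):
1. ~(([]~(p & q) -> [][]~(p & q)) | [](q | p)), u
2. ~([]~(p & q) -> [][]~(p & q)), u
3. ~[](q | p), u
4. []~(p & q), u
5. ~[][]~(p & q), u
6. ~(p & q), u
7. ~q, u
8. ~(q | p), v
9. ~q, v
10. ~p, v
11. ~(p & q), v
12. ~[]~(p & q), w
13. ~(p & q), w
14. ~q, w
15. p & q, x
16. p, x
17. q, x
18. ~(p & q), x
19. ~q, x
Accessibility: uRu, uRv, uRw, uRx, vRv, wRw, wRx, xRx
Branch closes: q and ~q both at x.
Every branch closes (one shown): valid in S4, hence also in S5 (every theorem of S4 is a theorem of S5).
T-tableau for the negation ~(([]~(p & q) -> [][]~(p & q)) | [](q | p)):
1. ~(([]~(p & q) -> [][]~(p & q)) | [](q | p)), u
2. ~([]~(p & q) -> [][]~(p & q)), u
3. ~[](q | p), u
4. []~(p & q), u
5. ~[][]~(p & q), u
6. ~(p & q), u
7. ~q, u
8. ~(q | p), v
9. ~q, v
10. ~p, v
11. ~(p & q), v
12. ~[]~(p & q), w
13. ~(p & q), w
14. ~q, w
15. p & q, x
16. p, x
17. q, x
Accessibility: uRu, uRv, uRw, vRv, wRw, wRx, xRx
Complete open branch: countermodel on a T-frame, so not valid in T, nor in K (the same frame is also a K-frame).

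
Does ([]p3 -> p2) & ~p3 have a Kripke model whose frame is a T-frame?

Yes, satisfiable

1. ([]p3 -> p2) & ~p3, 0
2. []p3 -> p2, 0
3. ~p3, 0
4. p2, 0
Accessibility: 0R0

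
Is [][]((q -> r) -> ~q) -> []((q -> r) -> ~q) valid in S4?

Tableau for the negation ~([][]((q -> r) -> ~q) -> []((q -> r) -> ~q)):
1. ~([][]((q -> r) -> ~q) -> []((q -> r) -> ~q)), w0
2. [][]((q -> r) -> ~q), w0   [~->-rule on 1]
3. ~[]((q -> r) -> ~q), w0   [~->-rule on 1]
4. []((q -> r) -> ~q), w0   [[]-rule on 2 via w0Rw0]
5. (q -> r) -> ~q, w0   [[]-rule on 4 via w0Rw0]
6. ~(q -> r), w0   [->-rule on 5 (branches; this branch)]
7. q, w0   [~->-rule on 6]
8. ~r, w0   [~->-rule on 6]
9. ~((q -> r) -> ~q), w1   [~[]-rule on 3: fresh world w1, w0Rw1]
10. q -> r, w1   [~->-rule on 9]
11. q, w1   [~->-rule on 9]
12. []((q -> r) -> ~q), w1   [[]-rule on 2 via w0Rw1]
13. (q -> r) -> ~q, w1   [[]-rule on 4 via w0Rw1]
14. r, w1   [->-rule on 10 (branches; this branch)]
15. ~(q -> r), w1   [->-rule on 13 (branches; this branch)]
16. ~r, w1   [~->-rule on 15]
Accessibility: w0Rw0, w0Rw1, w1Rw1
Branch closes: r and ~r both at w1.
All branches of the negation close; one closing branch shown above.

Yes, valid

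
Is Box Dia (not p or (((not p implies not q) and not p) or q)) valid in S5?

Not valid

Tableau for the negation not Box Dia (not p or (((not p implies not q) and not p) or q)):
1. not Box Dia (not p or (((not p implies not q) and not p) or q)), 0
2. not Dia (not p or (((not p implies not q) and not p) or q)), 1
3. not (not p or (((not p implies not q) and not p) or q)), 0
4. p, 0
5. not (((not p implies not q) and not p) or q), 0
6. not ((not p implies not q) and not p), 0
7. not q, 0
8. not (not p or (((not p implies not q) and not p) or q)), 1
9. p, 1
10. not (((not p implies not q) and not p) or q), 1
11. not ((not p implies not q) and not p), 1
12. not q, 1
Accessibility: 0R0, 0R1, 1R0, 1R1
The negation has an open branch (countermodel exists).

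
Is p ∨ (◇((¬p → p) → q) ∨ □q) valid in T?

Valid

Tableau for the negation ¬(p ∨ (◇((¬p → p) → q) ∨ □q)):
1. ¬(p ∨ (◇((¬p → p) → q) ∨ □q)), w0
2. ¬p, w0
3. ¬(◇((¬p → p) → q) ∨ □q), w0
4. ¬◇((¬p → p) → q), w0
5. ¬□q, w0
6. ¬((¬p → p) → q), w0
7. ¬p → p, w0
8. ¬q, w0
9. p, w0
Accessibility: w0Rw0
Branch closes: p and ¬p both at w0.
Every branch of the negation's tableau closes; the branch above is one of them.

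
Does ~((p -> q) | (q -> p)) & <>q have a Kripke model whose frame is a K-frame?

No, unsatisfiable

1. ~((p -> q) | (q -> p)) & <>q, u
2. ~((p -> q) | (q -> p)), u
3. <>q, u
4. ~(p -> q), u
5. ~(q -> p), u
6. p, u
7. ~q, u
8. q, u
9. ~p, u
Branch closes: q and ~q both at u.
All branches of the tableau close; one closing branch shown above.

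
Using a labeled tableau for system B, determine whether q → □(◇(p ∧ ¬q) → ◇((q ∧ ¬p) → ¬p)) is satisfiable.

1. q → □(◇(p ∧ ¬q) → ◇((q ∧ ¬p) → ¬p)), u
2. □(◇(p ∧ ¬q) → ◇((q ∧ ¬p) → ¬p)), u   [→-rule on 1 (branches; this branch)]
3. ◇(p ∧ ¬q) → ◇((q ∧ ¬p) → ¬p), u   [□-rule on 2 via uRu]
4. ◇((q ∧ ¬p) → ¬p), u   [→-rule on 3 (branches; this branch)]
5. (q ∧ ¬p) → ¬p, v   [◇-rule on 4: fresh world v, uRv]
6. ◇(p ∧ ¬q) → ◇((q ∧ ¬p) → ¬p), v   [□-rule on 2 via uRv]
7. ¬p, v   [→-rule on 5 (branches; this branch)]
8. ◇((q ∧ ¬p) → ¬p), v   [→-rule on 6 (branches; this branch)]
9. (q ∧ ¬p) → ¬p, w   [◇-rule on 8: fresh world w, vRw]
10. ¬p, w   [→-rule on 9 (branches; this branch)]
Accessibility: uRu, uRv, vRu, vRv, vRw, wRv, wRw

Satisfiable (open branch found)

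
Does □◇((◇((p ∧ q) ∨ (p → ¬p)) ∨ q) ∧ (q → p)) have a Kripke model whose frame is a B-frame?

1. □◇((◇((p ∧ q) ∨ (p → ¬p)) ∨ q) ∧ (q → p)), w0
2. ◇((◇((p ∧ q) ∨ (p → ¬p)) ∨ q) ∧ (q → p)), w0   [□-rule on 1 via w0Rw0]
3. (◇((p ∧ q) ∨ (p → ¬p)) ∨ q) ∧ (q → p), w1   [◇-rule on 2: fresh world w1, w0Rw1]
4. ◇((p ∧ q) ∨ (p → ¬p)) ∨ q, w1   [∧-rule on 3]
5. q → p, w1   [∧-rule on 3]
6. ◇((◇((p ∧ q) ∨ (p → ¬p)) ∨ q) ∧ (q → p)), w1   [□-rule on 1 via w0Rw1]
7. q, w1   [∨-rule on 4 (branches; this branch)]
8. p, w1   [→-rule on 5 (branches; this branch)]
9. (◇((p ∧ q) ∨ (p → ¬p)) ∨ q) ∧ (q → p), w2   [◇-rule on 6: fresh world w2, w1Rw2]
10. ◇((p ∧ q) ∨ (p → ¬p)) ∨ q, w2   [∧-rule on 9]
11. q → p, w2   [∧-rule on 9]
12. q, w2   [∨-rule on 10 (branches; this branch)]
13. p, w2   [→-rule on 11 (branches; this branch)]
Accessibility: w0Rw0, w0Rw1, w1Rw0, w1Rw1, w1Rw2, w2Rw1, w2Rw2

Yes, satisfiable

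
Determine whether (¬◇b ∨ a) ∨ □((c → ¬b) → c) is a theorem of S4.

Not valid

Tableau for the negation ¬((¬◇b ∨ a) ∨ □((c → ¬b) → c)):
1. ¬((¬◇b ∨ a) ∨ □((c → ¬b) → c)), u
2. ¬(¬◇b ∨ a), u
3. ¬□((c → ¬b) → c), u
4. ◇b, u
5. ¬a, u
6. ¬((c → ¬b) → c), v
7. c → ¬b, v
8. ¬c, v
9. ¬b, v
10. b, w
Accessibility: uRu, uRv, uRw, vRv, wRw
The negation has an open branch (countermodel exists).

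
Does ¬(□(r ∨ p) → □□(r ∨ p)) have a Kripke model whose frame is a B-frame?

Satisfiable (open branch found)

1. ¬(□(r ∨ p) → □□(r ∨ p)), 0
2. □(r ∨ p), 0
3. ¬□□(r ∨ p), 0
4. r ∨ p, 0
5. p, 0
6. ¬□(r ∨ p), 1
7. r ∨ p, 1
8. p, 1
9. ¬(r ∨ p), 2
10. ¬r, 2
11. ¬p, 2
Accessibility: 0R0, 0R1, 1R0, 1R1, 1R2, 2R1, 2R2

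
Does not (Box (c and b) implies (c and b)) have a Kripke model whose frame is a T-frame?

No, unsatisfiable

1. not (Box (c and b) implies (c and b)), w0
2. Box (c and b), w0
3. not (c and b), w0
4. c and b, w0
5. c, w0
6. b, w0
7. not b, w0
Accessibility: w0Rw0
Branch closes: b and not b both at w0.
(One branch shown.) All branches close.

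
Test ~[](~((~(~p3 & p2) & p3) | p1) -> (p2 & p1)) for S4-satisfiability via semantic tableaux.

1. ~[](~((~(~p3 & p2) & p3) | p1) -> (p2 & p1)), u
2. ~(~((~(~p3 & p2) & p3) | p1) -> (p2 & p1)), v   [~[]-rule on 1: fresh world v, uRv]
3. ~((~(~p3 & p2) & p3) | p1), v   [~->-rule on 2]
4. ~(p2 & p1), v   [~->-rule on 2]
5. ~(~(~p3 & p2) & p3), v   [~|-rule on 3]
6. ~p1, v   [~|-rule on 3]
7. ~p3, v   [~&-rule on 5 (branches; this branch)]
Accessibility: uRu, uRv, vRv

Satisfiable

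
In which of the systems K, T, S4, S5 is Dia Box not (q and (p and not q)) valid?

T-tableau for the negation not Dia Box not (q and (p and not q)):
1. not Dia Box not (q and (p and not q)), u
2. not Box not (q and (p and not q)), u
3. q and (p and not q), v
4. q, v
5. p and not q, v
6. p, v
7. not q, v
Accessibility: uRu, uRv, vRv
Branch closes: q and not q both at v.
Every branch closes (one shown): valid in T, hence also in S4, S5 (every theorem of T is a theorem of S4 and S5).
K-tableau for the negation not Dia Box not (q and (p and not q)):
1. not Dia Box not (q and (p and not q)), u
Complete open branch: countermodel on a K-frame, so not valid in K.

T, S4, S5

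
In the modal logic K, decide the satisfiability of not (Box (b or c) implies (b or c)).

1. not (Box (b or c) implies (b or c)), w0
2. Box (b or c), w0
3. not (b or c), w0
4. not b, w0
5. not c, w0

Satisfiable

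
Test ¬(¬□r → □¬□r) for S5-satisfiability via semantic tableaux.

Unsatisfiable

1. ¬(¬□r → □¬□r), w0
2. ¬□r, w0
3. ¬□¬□r, w0
4. ¬r, w1
5. □r, w2
6. r, w0
7. r, w1
Accessibility: w0Rw0, w0Rw1, w0Rw2, w1Rw0, w1Rw1, w1Rw2, w2Rw0, w2Rw1, w2Rw2
Branch closes: r and ¬r both at w1.
Every branch closes; the branch above is one of them.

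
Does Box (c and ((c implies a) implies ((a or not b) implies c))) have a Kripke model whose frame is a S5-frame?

Satisfiable (open branch found)

1. Box (c and ((c implies a) implies ((a or not b) implies c))), 0
2. c and ((c implies a) implies ((a or not b) implies c)), 0   [Box-rule on 1 via 0R0]
3. c, 0   [and-rule on 2]
4. (c implies a) implies ((a or not b) implies c), 0   [and-rule on 2]
5. (a or not b) implies c, 0   [implies-rule on 4 (branches; this branch)]
Accessibility: 0R0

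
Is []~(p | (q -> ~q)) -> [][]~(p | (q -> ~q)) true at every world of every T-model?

Tableau for the negation ~([]~(p | (q -> ~q)) -> [][]~(p | (q -> ~q))):
1. ~([]~(p | (q -> ~q)) -> [][]~(p | (q -> ~q))), 0
2. []~(p | (q -> ~q)), 0
3. ~[][]~(p | (q -> ~q)), 0
4. ~(p | (q -> ~q)), 0
5. ~p, 0
6. ~(q -> ~q), 0
7. q, 0
8. ~[]~(p | (q -> ~q)), 1
9. ~(p | (q -> ~q)), 1
10. ~p, 1
11. ~(q -> ~q), 1
12. q, 1
13. p | (q -> ~q), 2
14. q -> ~q, 2
15. ~q, 2
Accessibility: 0R0, 0R1, 1R1, 1R2, 2R2
The negation has an open branch (countermodel exists).

No, not valid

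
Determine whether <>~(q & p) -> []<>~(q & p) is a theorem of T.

Tableau for the negation ~(<>~(q & p) -> []<>~(q & p)):
1. ~(<>~(q & p) -> []<>~(q & p)), w0
2. <>~(q & p), w0
3. ~[]<>~(q & p), w0
4. ~(q & p), w1
5. ~p, w1
6. ~<>~(q & p), w2
7. q & p, w2
8. q, w2
9. p, w2
Accessibility: w0Rw0, w0Rw1, w0Rw2, w1Rw1, w2Rw2
The negation has an open branch (countermodel exists).

Not valid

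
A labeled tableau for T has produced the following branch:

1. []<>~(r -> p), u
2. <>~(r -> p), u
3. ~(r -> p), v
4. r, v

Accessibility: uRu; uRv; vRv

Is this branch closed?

No atom appears with both signs at the same world.

Not closed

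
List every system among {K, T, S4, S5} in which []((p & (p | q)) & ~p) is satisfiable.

T-tableau for the formula:
1. []((p & (p | q)) & ~p), u
2. (p & (p | q)) & ~p, u
3. p & (p | q), u
4. ~p, u
5. p, u
6. p | q, u
Accessibility: uRu
Branch closes: p and ~p both at u.
Every branch closes (one shown): unsatisfiable in T, hence also in S4, S5 (every S4/S5-frame is a T-frame).
K-tableau for the formula:
1. []((p & (p | q)) & ~p), u
Complete open branch: satisfiable in K.

K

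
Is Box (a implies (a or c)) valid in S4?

Valid in S4

Tableau for the negation not Box (a implies (a or c)):
1. not Box (a implies (a or c)), u
2. not (a implies (a or c)), v
3. a, v
4. not (a or c), v
5. not a, v
6. not c, v
Accessibility: uRu, uRv, vRv
Branch closes: a and not a both at v.
Every branch of the negation's tableau closes; the branch above is one of them.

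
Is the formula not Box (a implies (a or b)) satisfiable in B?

No, unsatisfiable

1. not Box (a implies (a or b)), 0
2. not (a implies (a or b)), 1
3. a, 1
4. not (a or b), 1
5. not a, 1
6. not b, 1
Accessibility: 0R0, 0R1, 1R0, 1R1
Branch closes: a and not a both at 1.
All branches of the tableau close; one closing branch shown above.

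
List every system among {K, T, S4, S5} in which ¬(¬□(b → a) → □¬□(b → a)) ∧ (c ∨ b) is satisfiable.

S4-tableau for the formula:
1. ¬(¬□(b → a) → □¬□(b → a)) ∧ (c ∨ b), w0
2. ¬(¬□(b → a) → □¬□(b → a)), w0
3. c ∨ b, w0
4. ¬□(b → a), w0
5. ¬□¬□(b → a), w0
6. b, w0
7. ¬(b → a), w1
8. b, w1
9. ¬a, w1
10. □(b → a), w2
11. b → a, w2
12. a, w2
Accessibility: w0Rw0, w0Rw1, w0Rw2, w1Rw1, w2Rw2
Complete open branch: satisfiable in S4, hence also in K, T (this S4-model is also a K-model and a T-model).
S5-tableau for the formula:
1. ¬(¬□(b → a) → □¬□(b → a)) ∧ (c ∨ b), w0
2. ¬(¬□(b → a) → □¬□(b → a)), w0
3. c ∨ b, w0
4. ¬□(b → a), w0
5. ¬□¬□(b → a), w0
6. b, w0
7. ¬(b → a), w1
8. b, w1
9. ¬a, w1
10. □(b → a), w2
11. b → a, w0
12. b → a, w1
13. b → a, w2
14. a, w0
15. a, w1
Accessibility: w0Rw0, w0Rw1, w0Rw2, w1Rw0, w1Rw1, w1Rw2, w2Rw0, w2Rw1, w2Rw2
Branch closes: a and ¬a both at w1.
Every branch closes (one shown): unsatisfiable in S5.

K, T, S4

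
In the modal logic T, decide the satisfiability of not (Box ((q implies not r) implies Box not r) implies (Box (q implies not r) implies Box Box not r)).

1. not (Box ((q implies not r) implies Box not r) implies (Box (q implies not r) implies Box Box not r)), 0
2. Box ((q implies not r) implies Box not r), 0
3. not (Box (q implies not r) implies Box Box not r), 0
4. Box (q implies not r), 0
5. not Box Box not r, 0
6. (q implies not r) implies Box not r, 0
7. q implies not r, 0
8. Box not r, 0
9. not r, 0
10. not Box not r, 1
11. (q implies not r) implies Box not r, 1
12. q implies not r, 1
13. not r, 1
14. Box not r, 1
15. r, 2
16. not r, 2
Accessibility: 0R0, 0R1, 1R1, 1R2, 2R2
Branch closes: r and not r both at 2.
(One branch shown.) All branches close.

Unsatisfiable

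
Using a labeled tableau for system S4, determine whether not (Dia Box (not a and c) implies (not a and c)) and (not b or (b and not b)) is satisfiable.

Satisfiable (open branch found)

1. not (Dia Box (not a and c) implies (not a and c)) and (not b or (b and not b)), u
2. not (Dia Box (not a and c) implies (not a and c)), u   [and-rule on 1]
3. not b or (b and not b), u   [and-rule on 1]
4. Dia Box (not a and c), u   [neg-implies-rule on 2]
5. not (not a and c), u   [neg-implies-rule on 2]
6. not b, u   [or-rule on 3 (branches; this branch)]
7. not c, u   [neg-and-rule on 5 (branches; this branch)]
8. Box (not a and c), v   [Dia-rule on 4: fresh world v, uRv]
9. not a and c, v   [Box-rule on 8 via vRv]
10. not a, v   [and-rule on 9]
11. c, v   [and-rule on 9]
Accessibility: uRu, uRv, vRv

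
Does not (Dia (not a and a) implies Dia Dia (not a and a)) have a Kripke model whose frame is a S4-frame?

Unsatisfiable (every branch closes)

1. not (Dia (not a and a) implies Dia Dia (not a and a)), u
2. Dia (not a and a), u
3. not Dia Dia (not a and a), u
4. not Dia (not a and a), u
5. not (not a and a), u
6. not a, u
7. not a and a, v
8. not a, v
9. a, v
Accessibility: uRu, uRv, vRv
Branch closes: a and not a both at v.
(One branch shown.) All branches close.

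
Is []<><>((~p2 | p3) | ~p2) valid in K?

No, not valid

Tableau for the negation ~[]<><>((~p2 | p3) | ~p2):
1. ~[]<><>((~p2 | p3) | ~p2), 0
2. ~<><>((~p2 | p3) | ~p2), 1
Accessibility: 0R1
The negation has an open branch (countermodel exists).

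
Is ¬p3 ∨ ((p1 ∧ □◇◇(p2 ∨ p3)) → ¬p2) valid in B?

Not valid

Tableau for the negation ¬(¬p3 ∨ ((p1 ∧ □◇◇(p2 ∨ p3)) → ¬p2)):
1. ¬(¬p3 ∨ ((p1 ∧ □◇◇(p2 ∨ p3)) → ¬p2)), u
2. p3, u
3. ¬((p1 ∧ □◇◇(p2 ∨ p3)) → ¬p2), u
4. p1 ∧ □◇◇(p2 ∨ p3), u
5. p2, u
6. p1, u
7. □◇◇(p2 ∨ p3), u
8. ◇◇(p2 ∨ p3), u
9. ◇(p2 ∨ p3), v
10. ◇◇(p2 ∨ p3), v
11. p2 ∨ p3, w
12. p3, w
13. ◇(p2 ∨ p3), x
14. p2 ∨ p3, y
15. p3, y
Accessibility: uRu, uRv, vRu, vRv, vRw, vRx, wRv, wRw, xRv, xRx, xRy, yRx, yRy
The negation has an open branch (countermodel exists).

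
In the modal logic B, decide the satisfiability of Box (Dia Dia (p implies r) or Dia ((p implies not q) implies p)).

Yes, satisfiable

1. Box (Dia Dia (p implies r) or Dia ((p implies not q) implies p)), w0
2. Dia Dia (p implies r) or Dia ((p implies not q) implies p), w0
3. Dia ((p implies not q) implies p), w0
4. (p implies not q) implies p, w1
5. Dia Dia (p implies r) or Dia ((p implies not q) implies p), w1
6. p, w1
7. Dia ((p implies not q) implies p), w1
8. (p implies not q) implies p, w2
9. p, w2
Accessibility: w0Rw0, w0Rw1, w1Rw0, w1Rw1, w1Rw2, w2Rw1, w2Rw2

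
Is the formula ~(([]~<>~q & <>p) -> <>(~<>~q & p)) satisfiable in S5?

1. ~(([]~<>~q & <>p) -> <>(~<>~q & p)), u
2. []~<>~q & <>p, u
3. ~<>(~<>~q & p), u
4. []~<>~q, u
5. <>p, u
6. ~(~<>~q & p), u
7. ~<>~q, u
8. q, u
9. ~p, u
10. p, v
11. ~(~<>~q & p), v
12. ~<>~q, v
13. q, v
14. <>~q, v
15. ~q, w
16. ~(~<>~q & p), w
17. ~<>~q, w
18. q, w
Accessibility: uRu, uRv, uRw, vRu, vRv, vRw, wRu, wRv, wRw
Branch closes: q and ~q both at w.
Every branch closes; the branch above is one of them.

Unsatisfiable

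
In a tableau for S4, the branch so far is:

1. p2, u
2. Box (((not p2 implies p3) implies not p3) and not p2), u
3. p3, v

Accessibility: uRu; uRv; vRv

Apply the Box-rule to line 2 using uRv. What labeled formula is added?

((not p2 implies p3) implies not p3) and not p2, v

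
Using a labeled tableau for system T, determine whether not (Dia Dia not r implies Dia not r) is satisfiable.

Yes, satisfiable

1. not (Dia Dia not r implies Dia not r), 0
2. Dia Dia not r, 0   [neg-implies-rule on 1]
3. not Dia not r, 0   [neg-implies-rule on 1]
4. r, 0   [neg-Dia-rule on 3 via 0R0]
5. Dia not r, 1   [Dia-rule on 2: fresh world 1, 0R1]
6. r, 1   [neg-Dia-rule on 3 via 0R1]
7. not r, 2   [Dia-rule on 5: fresh world 2, 1R2]
Accessibility: 0R0, 0R1, 1R1, 1R2, 2R2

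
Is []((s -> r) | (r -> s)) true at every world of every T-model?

Valid

Tableau for the negation ~[]((s -> r) | (r -> s)):
1. ~[]((s -> r) | (r -> s)), u
2. ~((s -> r) | (r -> s)), v
3. ~(s -> r), v
4. ~(r -> s), v
5. s, v
6. ~r, v
7. r, v
8. ~s, v
Accessibility: uRu, uRv, vRv
Branch closes: r and ~r both at v.
All branches of the negation close; one closing branch shown above.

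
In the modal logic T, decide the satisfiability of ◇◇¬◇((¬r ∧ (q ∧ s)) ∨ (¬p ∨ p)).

1. ◇◇¬◇((¬r ∧ (q ∧ s)) ∨ (¬p ∨ p)), 0
2. ◇¬◇((¬r ∧ (q ∧ s)) ∨ (¬p ∨ p)), 1
3. ¬◇((¬r ∧ (q ∧ s)) ∨ (¬p ∨ p)), 2
4. ¬((¬r ∧ (q ∧ s)) ∨ (¬p ∨ p)), 2
5. ¬(¬r ∧ (q ∧ s)), 2
6. ¬(¬p ∨ p), 2
7. p, 2
8. ¬p, 2
Accessibility: 0R0, 0R1, 1R1, 1R2, 2R2
Branch closes: p and ¬p both at 2.
Every branch closes; the branch above is one of them.

Unsatisfiable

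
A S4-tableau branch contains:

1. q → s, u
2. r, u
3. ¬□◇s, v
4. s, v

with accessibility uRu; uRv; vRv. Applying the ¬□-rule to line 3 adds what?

a fresh world w with vRw, and ¬◇s at w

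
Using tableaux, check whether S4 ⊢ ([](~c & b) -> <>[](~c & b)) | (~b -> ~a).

Tableau for the negation ~(([](~c & b) -> <>[](~c & b)) | (~b -> ~a)):
1. ~(([](~c & b) -> <>[](~c & b)) | (~b -> ~a)), 0
2. ~([](~c & b) -> <>[](~c & b)), 0   [~|-rule on 1]
3. ~(~b -> ~a), 0   [~|-rule on 1]
4. [](~c & b), 0   [~->-rule on 2]
5. ~<>[](~c & b), 0   [~->-rule on 2]
6. ~b, 0   [~->-rule on 3]
7. a, 0   [~->-rule on 3]
8. ~c & b, 0   [[]-rule on 4 via 0R0]
9. ~c, 0   [&-rule on 8]
10. b, 0   [&-rule on 8]
Accessibility: 0R0
Branch closes: b and ~b both at 0.
All branches of the negation close; one closing branch shown above.

Valid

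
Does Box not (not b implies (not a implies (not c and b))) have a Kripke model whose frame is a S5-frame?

1. Box not (not b implies (not a implies (not c and b))), w0
2. not (not b implies (not a implies (not c and b))), w0
3. not b, w0
4. not (not a implies (not c and b)), w0
5. not a, w0
6. not (not c and b), w0
Accessibility: w0Rw0

Satisfiable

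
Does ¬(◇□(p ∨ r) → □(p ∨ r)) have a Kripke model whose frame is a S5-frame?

1. ¬(◇□(p ∨ r) → □(p ∨ r)), w0
2. ◇□(p ∨ r), w0   [¬→-rule on 1]
3. ¬□(p ∨ r), w0   [¬→-rule on 1]
4. □(p ∨ r), w1   [◇-rule on 2: fresh world w1, w0Rw1]
5. p ∨ r, w0   [□-rule on 4 via w1Rw0]
6. p ∨ r, w1   [□-rule on 4 via w1Rw1]
7. r, w0   [∨-rule on 5 (branches; this branch)]
8. r, w1   [∨-rule on 6 (branches; this branch)]
9. ¬(p ∨ r), w2   [¬□-rule on 3: fresh world w2, w0Rw2]
10. ¬p, w2   [¬∨-rule on 9]
11. ¬r, w2   [¬∨-rule on 9]
12. p ∨ r, w2   [□-rule on 4 via w1Rw2]
13. r, w2   [∨-rule on 12 (branches; this branch)]
Accessibility: w0Rw0, w0Rw1, w0Rw2, w1Rw0, w1Rw1, w1Rw2, w2Rw0, w2Rw1, w2Rw2
Branch closes: r and ¬r both at w2.
Every branch closes; the branch above is one of them.

Unsatisfiable (every branch closes)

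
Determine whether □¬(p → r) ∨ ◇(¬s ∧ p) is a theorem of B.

Not valid

Tableau for the negation ¬(□¬(p → r) ∨ ◇(¬s ∧ p)):
1. ¬(□¬(p → r) ∨ ◇(¬s ∧ p)), 0
2. ¬□¬(p → r), 0
3. ¬◇(¬s ∧ p), 0
4. ¬(¬s ∧ p), 0
5. ¬p, 0
6. p → r, 1
7. ¬(¬s ∧ p), 1
8. r, 1
9. ¬p, 1
Accessibility: 0R0, 0R1, 1R0, 1R1
The negation has an open branch (countermodel exists).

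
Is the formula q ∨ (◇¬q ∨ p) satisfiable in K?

Yes, satisfiable

1. q ∨ (◇¬q ∨ p), w0
2. ◇¬q ∨ p, w0
3. p, w0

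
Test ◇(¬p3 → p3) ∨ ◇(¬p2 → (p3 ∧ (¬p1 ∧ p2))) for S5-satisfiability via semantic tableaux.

1. ◇(¬p3 → p3) ∨ ◇(¬p2 → (p3 ∧ (¬p1 ∧ p2))), 0
2. ◇(¬p2 → (p3 ∧ (¬p1 ∧ p2))), 0
3. ¬p2 → (p3 ∧ (¬p1 ∧ p2)), 1
4. p3 ∧ (¬p1 ∧ p2), 1
5. p3, 1
6. ¬p1 ∧ p2, 1
7. ¬p1, 1
8. p2, 1
Accessibility: 0R0, 0R1, 1R0, 1R1

Satisfiable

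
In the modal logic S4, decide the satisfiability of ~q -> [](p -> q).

Satisfiable (open branch found)

1. ~q -> [](p -> q), u
2. [](p -> q), u
3. p -> q, u
4. q, u
Accessibility: uRu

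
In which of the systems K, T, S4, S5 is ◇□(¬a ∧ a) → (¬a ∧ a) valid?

K-tableau for the negation ¬(◇□(¬a ∧ a) → (¬a ∧ a)):
1. ¬(◇□(¬a ∧ a) → (¬a ∧ a)), u
2. ◇□(¬a ∧ a), u
3. ¬(¬a ∧ a), u
4. ¬a, u
5. □(¬a ∧ a), v
Accessibility: uRv
Complete open branch: countermodel on a K-frame, so not valid in K.
T-tableau for the negation ¬(◇□(¬a ∧ a) → (¬a ∧ a)):
1. ¬(◇□(¬a ∧ a) → (¬a ∧ a)), u
2. ◇□(¬a ∧ a), u
3. ¬(¬a ∧ a), u
4. ¬a, u
5. □(¬a ∧ a), v
6. ¬a ∧ a, v
7. ¬a, v
8. a, v
Accessibility: uRu, uRv, vRv
Branch closes: a and ¬a both at v.
Every branch closes (one shown): valid in T, hence also in S4, S5 (every theorem of T is a theorem of S4 and S5).

T, S4, S5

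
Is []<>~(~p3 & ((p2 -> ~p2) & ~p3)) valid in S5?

Tableau for the negation ~[]<>~(~p3 & ((p2 -> ~p2) & ~p3)):
1. ~[]<>~(~p3 & ((p2 -> ~p2) & ~p3)), u
2. ~<>~(~p3 & ((p2 -> ~p2) & ~p3)), v
3. ~p3 & ((p2 -> ~p2) & ~p3), u
4. ~p3, u
5. (p2 -> ~p2) & ~p3, u
6. p2 -> ~p2, u
7. ~p3 & ((p2 -> ~p2) & ~p3), v
8. ~p3, v
9. (p2 -> ~p2) & ~p3, v
10. p2 -> ~p2, v
11. ~p2, u
12. ~p2, v
Accessibility: uRu, uRv, vRu, vRv
The negation has an open branch (countermodel exists).

No, not valid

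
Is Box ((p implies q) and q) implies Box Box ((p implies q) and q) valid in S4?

Valid in S4

Tableau for the negation not (Box ((p implies q) and q) implies Box Box ((p implies q) and q)):
1. not (Box ((p implies q) and q) implies Box Box ((p implies q) and q)), 0
2. Box ((p implies q) and q), 0   [neg-implies-rule on 1]
3. not Box Box ((p implies q) and q), 0   [neg-implies-rule on 1]
4. (p implies q) and q, 0   [Box-rule on 2 via 0R0]
5. p implies q, 0   [and-rule on 4]
6. q, 0   [and-rule on 4]
7. not Box ((p implies q) and q), 1   [neg-Box-rule on 3: fresh world 1, 0R1]
8. (p implies q) and q, 1   [Box-rule on 2 via 0R1]
9. p implies q, 1   [and-rule on 8]
10. q, 1   [and-rule on 8]
11. not ((p implies q) and q), 2   [neg-Box-rule on 7: fresh world 2, 1R2]
12. (p implies q) and q, 2   [Box-rule on 2 via 0R2]
13. p implies q, 2   [and-rule on 12]
14. q, 2   [and-rule on 12]
15. not (p implies q), 2   [neg-and-rule on 11 (branches; this branch)]
16. p, 2   [neg-implies-rule on 15]
17. not q, 2   [neg-implies-rule on 15]
Accessibility: 0R0, 0R1, 0R2, 1R1, 1R2, 2R2
Branch closes: q and not q both at 2.
Every branch of the negation's tableau closes; the branch above is one of them.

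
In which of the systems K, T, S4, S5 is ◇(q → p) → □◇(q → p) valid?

S5

S5-tableau for the negation ¬(◇(q → p) → □◇(q → p)):
1. ¬(◇(q → p) → □◇(q → p)), u
2. ◇(q → p), u   [¬→-rule on 1]
3. ¬□◇(q → p), u   [¬→-rule on 1]
4. q → p, v   [◇-rule on 2: fresh world v, uRv]
5. p, v   [→-rule on 4 (branches; this branch)]
6. ¬◇(q → p), w   [¬□-rule on 3: fresh world w, uRw]
7. ¬(q → p), u   [¬◇-rule on 6 via wRu]
8. q, u   [¬→-rule on 7]
9. ¬p, u   [¬→-rule on 7]
10. ¬(q → p), v   [¬◇-rule on 6 via wRv]
11. q, v   [¬→-rule on 10]
12. ¬p, v   [¬→-rule on 10]
Accessibility: uRu, uRv, uRw, vRu, vRv, vRw, wRu, wRv, wRw
Branch closes: p and ¬p both at v.
Every branch closes (one shown): valid in S5.
S4-tableau for the negation ¬(◇(q → p) → □◇(q → p)):
1. ¬(◇(q → p) → □◇(q → p)), u
2. ◇(q → p), u   [¬→-rule on 1]
3. ¬□◇(q → p), u   [¬→-rule on 1]
4. q → p, v   [◇-rule on 2: fresh world v, uRv]
5. p, v   [→-rule on 4 (branches; this branch)]
6. ¬◇(q → p), w   [¬□-rule on 3: fresh world w, uRw]
7. ¬(q → p), w   [¬◇-rule on 6 via wRw]
8. q, w   [¬→-rule on 7]
9. ¬p, w   [¬→-rule on 7]
Accessibility: uRu, uRv, uRw, vRv, wRw
Complete open branch: countermodel on an S4-frame, so not valid in S4, nor in K, T (the same frame is also a K-frame and a T-frame).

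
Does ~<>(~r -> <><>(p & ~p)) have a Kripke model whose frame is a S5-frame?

1. ~<>(~r -> <><>(p & ~p)), 0
2. ~(~r -> <><>(p & ~p)), 0
3. ~r, 0
4. ~<><>(p & ~p), 0
5. ~<>(p & ~p), 0
6. ~(p & ~p), 0
7. p, 0
Accessibility: 0R0

Satisfiable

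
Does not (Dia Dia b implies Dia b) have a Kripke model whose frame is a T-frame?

Satisfiable (open branch found)

1. not (Dia Dia b implies Dia b), w0
2. Dia Dia b, w0
3. not Dia b, w0
4. not b, w0
5. Dia b, w1
6. not b, w1
7. b, w2
Accessibility: w0Rw0, w0Rw1, w1Rw1, w1Rw2, w2Rw2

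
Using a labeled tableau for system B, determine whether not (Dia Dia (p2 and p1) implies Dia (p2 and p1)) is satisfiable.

1. not (Dia Dia (p2 and p1) implies Dia (p2 and p1)), w0
2. Dia Dia (p2 and p1), w0
3. not Dia (p2 and p1), w0
4. not (p2 and p1), w0
5. not p1, w0
6. Dia (p2 and p1), w1
7. not (p2 and p1), w1
8. not p1, w1
9. p2 and p1, w2
10. p2, w2
11. p1, w2
Accessibility: w0Rw0, w0Rw1, w1Rw0, w1Rw1, w1Rw2, w2Rw1, w2Rw2

Yes, satisfiable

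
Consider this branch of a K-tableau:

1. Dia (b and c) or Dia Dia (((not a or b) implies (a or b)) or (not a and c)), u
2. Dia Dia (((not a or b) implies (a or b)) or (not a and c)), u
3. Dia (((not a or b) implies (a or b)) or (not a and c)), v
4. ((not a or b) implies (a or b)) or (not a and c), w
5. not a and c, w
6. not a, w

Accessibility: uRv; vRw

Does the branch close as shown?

No, open

No atom appears with both signs at the same world.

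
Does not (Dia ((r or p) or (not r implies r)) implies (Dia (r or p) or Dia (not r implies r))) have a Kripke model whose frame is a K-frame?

No, unsatisfiable

1. not (Dia ((r or p) or (not r implies r)) implies (Dia (r or p) or Dia (not r implies r))), 0
2. Dia ((r or p) or (not r implies r)), 0   [neg-implies-rule on 1]
3. not (Dia (r or p) or Dia (not r implies r)), 0   [neg-implies-rule on 1]
4. not Dia (r or p), 0   [neg-or-rule on 3]
5. not Dia (not r implies r), 0   [neg-or-rule on 3]
6. (r or p) or (not r implies r), 1   [Dia-rule on 2: fresh world 1, 0R1]
7. not (r or p), 1   [neg-Dia-rule on 4 via 0R1]
8. not r, 1   [neg-or-rule on 7]
9. not p, 1   [neg-or-rule on 7]
10. not (not r implies r), 1   [neg-Dia-rule on 5 via 0R1]
11. not r implies r, 1   [or-rule on 6 (branches; this branch)]
12. r, 1   [implies-rule on 11 (branches; this branch)]
Accessibility: 0R1
Branch closes: r and not r both at 1.
(One branch shown.) All branches close.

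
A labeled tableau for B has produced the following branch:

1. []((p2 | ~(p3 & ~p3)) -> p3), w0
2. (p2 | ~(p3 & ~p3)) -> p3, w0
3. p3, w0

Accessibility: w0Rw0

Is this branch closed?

Open

There is no literal clash: for every atom and world, at most one sign appears.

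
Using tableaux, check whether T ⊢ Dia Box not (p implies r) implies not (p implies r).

Not valid

Tableau for the negation not (Dia Box not (p implies r) implies not (p implies r)):
1. not (Dia Box not (p implies r) implies not (p implies r)), 0
2. Dia Box not (p implies r), 0   [neg-implies-rule on 1]
3. p implies r, 0   [neg-implies-rule on 1]
4. r, 0   [implies-rule on 3 (branches; this branch)]
5. Box not (p implies r), 1   [Dia-rule on 2: fresh world 1, 0R1]
6. not (p implies r), 1   [Box-rule on 5 via 1R1]
7. p, 1   [neg-implies-rule on 6]
8. not r, 1   [neg-implies-rule on 6]
Accessibility: 0R0, 0R1, 1R1
The negation has an open branch (countermodel exists).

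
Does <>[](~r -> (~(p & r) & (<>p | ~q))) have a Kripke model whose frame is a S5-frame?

Satisfiable

1. <>[](~r -> (~(p & r) & (<>p | ~q))), u
2. [](~r -> (~(p & r) & (<>p | ~q))), v   [<>-rule on 1: fresh world v, uRv]
3. ~r -> (~(p & r) & (<>p | ~q)), u   [[]-rule on 2 via vRu]
4. ~r -> (~(p & r) & (<>p | ~q)), v   [[]-rule on 2 via vRv]
5. ~(p & r) & (<>p | ~q), u   [->-rule on 3 (branches; this branch)]
6. ~(p & r), u   [&-rule on 5]
7. <>p | ~q, u   [&-rule on 5]
8. ~(p & r) & (<>p | ~q), v   [->-rule on 4 (branches; this branch)]
9. ~(p & r), v   [&-rule on 8]
10. <>p | ~q, v   [&-rule on 8]
11. ~r, u   [~&-rule on 6 (branches; this branch)]
12. ~q, u   [|-rule on 7 (branches; this branch)]
13. ~r, v   [~&-rule on 9 (branches; this branch)]
14. ~q, v   [|-rule on 10 (branches; this branch)]
Accessibility: uRu, uRv, vRu, vRv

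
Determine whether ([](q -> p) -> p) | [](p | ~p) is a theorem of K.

Tableau for the negation ~(([](q -> p) -> p) | [](p | ~p)):
1. ~(([](q -> p) -> p) | [](p | ~p)), w0
2. ~([](q -> p) -> p), w0
3. ~[](p | ~p), w0
4. [](q -> p), w0
5. ~p, w0
6. ~(p | ~p), w1
7. ~p, w1
8. p, w1
Accessibility: w0Rw1
Branch closes: p and ~p both at w1.
All branches of the negation close; one closing branch shown above.

Valid in K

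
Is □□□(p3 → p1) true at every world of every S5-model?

Invalid (countermodel exists)

Tableau for the negation ¬□□□(p3 → p1):
1. ¬□□□(p3 → p1), u
2. ¬□□(p3 → p1), v
3. ¬□(p3 → p1), w
4. ¬(p3 → p1), x
5. p3, x
6. ¬p1, x
Accessibility: uRu, uRv, uRw, uRx, vRu, vRv, vRw, vRx, wRu, wRv, wRw, wRx, xRu, xRv, xRw, xRx
The negation has an open branch (countermodel exists).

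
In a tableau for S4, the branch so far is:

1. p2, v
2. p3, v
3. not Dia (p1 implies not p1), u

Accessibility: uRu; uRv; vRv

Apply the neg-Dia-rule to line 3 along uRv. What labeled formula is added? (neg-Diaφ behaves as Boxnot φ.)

neg-Diaφ behaves as Boxnot φ: propagate the negated body to each accessible world.

not (p1 implies not p1), v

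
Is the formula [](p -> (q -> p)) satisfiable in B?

Satisfiable (open branch found)

1. [](p -> (q -> p)), u
2. p -> (q -> p), u   [[]-rule on 1 via uRu]
3. q -> p, u   [->-rule on 2 (branches; this branch)]
4. p, u   [->-rule on 3 (branches; this branch)]
Accessibility: uRu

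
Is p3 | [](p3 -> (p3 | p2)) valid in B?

Tableau for the negation ~(p3 | [](p3 -> (p3 | p2))):
1. ~(p3 | [](p3 -> (p3 | p2))), u
2. ~p3, u
3. ~[](p3 -> (p3 | p2)), u
4. ~(p3 -> (p3 | p2)), v
5. p3, v
6. ~(p3 | p2), v
7. ~p3, v
8. ~p2, v
Accessibility: uRu, uRv, vRu, vRv
Branch closes: p3 and ~p3 both at v.
All branches of the negation close; one closing branch shown above.

Valid in B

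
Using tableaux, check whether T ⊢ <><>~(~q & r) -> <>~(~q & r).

Invalid (countermodel exists)

Tableau for the negation ~(<><>~(~q & r) -> <>~(~q & r)):
1. ~(<><>~(~q & r) -> <>~(~q & r)), u
2. <><>~(~q & r), u   [~->-rule on 1]
3. ~<>~(~q & r), u   [~->-rule on 1]
4. ~q & r, u   [~<>-rule on 3 via uRu]
5. ~q, u   [&-rule on 4]
6. r, u   [&-rule on 4]
7. <>~(~q & r), v   [<>-rule on 2: fresh world v, uRv]
8. ~q & r, v   [~<>-rule on 3 via uRv]
9. ~q, v   [&-rule on 8]
10. r, v   [&-rule on 8]
11. ~(~q & r), w   [<>-rule on 7: fresh world w, vRw]
12. ~r, w   [~&-rule on 11 (branches; this branch)]
Accessibility: uRu, uRv, vRv, vRw, wRw
The negation has an open branch (countermodel exists).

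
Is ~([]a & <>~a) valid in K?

Valid in K

Tableau for the negation []a & <>~a:
1. []a & <>~a, u
2. []a, u
3. <>~a, u
4. ~a, v
5. a, v
Accessibility: uRv
Branch closes: a and ~a both at v.
All branches of the negation close; one closing branch shown above.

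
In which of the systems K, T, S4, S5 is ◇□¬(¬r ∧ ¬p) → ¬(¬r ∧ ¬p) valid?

S5-tableau for the negation ¬(◇□¬(¬r ∧ ¬p) → ¬(¬r ∧ ¬p)):
1. ¬(◇□¬(¬r ∧ ¬p) → ¬(¬r ∧ ¬p)), w0
2. ◇□¬(¬r ∧ ¬p), w0
3. ¬r ∧ ¬p, w0
4. ¬r, w0
5. ¬p, w0
6. □¬(¬r ∧ ¬p), w1
7. ¬(¬r ∧ ¬p), w0
8. ¬(¬r ∧ ¬p), w1
9. p, w0
Accessibility: w0Rw0, w0Rw1, w1Rw0, w1Rw1
Branch closes: p and ¬p both at w0.
Every branch closes (one shown): valid in S5.
S4-tableau for the negation ¬(◇□¬(¬r ∧ ¬p) → ¬(¬r ∧ ¬p)):
1. ¬(◇□¬(¬r ∧ ¬p) → ¬(¬r ∧ ¬p)), w0
2. ◇□¬(¬r ∧ ¬p), w0
3. ¬r ∧ ¬p, w0
4. ¬r, w0
5. ¬p, w0
6. □¬(¬r ∧ ¬p), w1
7. ¬(¬r ∧ ¬p), w1
8. p, w1
Accessibility: w0Rw0, w0Rw1, w1Rw1
Complete open branch: countermodel on an S4-frame, so not valid in S4, nor in K, T (the same frame is also a K-frame and a T-frame).

S5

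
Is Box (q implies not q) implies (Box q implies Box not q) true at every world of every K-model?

Valid in K

Tableau for the negation not (Box (q implies not q) implies (Box q implies Box not q)):
1. not (Box (q implies not q) implies (Box q implies Box not q)), w0
2. Box (q implies not q), w0
3. not (Box q implies Box not q), w0
4. Box q, w0
5. not Box not q, w0
6. q, w1
7. q implies not q, w1
8. not q, w1
Accessibility: w0Rw1
Branch closes: q and not q both at w1.
All branches of the negation close; one closing branch shown above.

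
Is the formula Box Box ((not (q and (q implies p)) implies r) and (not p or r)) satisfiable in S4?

Satisfiable

1. Box Box ((not (q and (q implies p)) implies r) and (not p or r)), w0
2. Box ((not (q and (q implies p)) implies r) and (not p or r)), w0
3. (not (q and (q implies p)) implies r) and (not p or r), w0
4. not (q and (q implies p)) implies r, w0
5. not p or r, w0
6. r, w0
Accessibility: w0Rw0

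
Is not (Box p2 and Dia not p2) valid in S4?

Valid in S4

Tableau for the negation Box p2 and Dia not p2:
1. Box p2 and Dia not p2, 0
2. Box p2, 0
3. Dia not p2, 0
4. p2, 0
5. not p2, 1
6. p2, 1
Accessibility: 0R0, 0R1, 1R1
Branch closes: p2 and not p2 both at 1.
All branches of the negation close; one closing branch shown above.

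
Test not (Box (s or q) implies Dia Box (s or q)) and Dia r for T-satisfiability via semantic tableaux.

1. not (Box (s or q) implies Dia Box (s or q)) and Dia r, 0
2. not (Box (s or q) implies Dia Box (s or q)), 0
3. Dia r, 0
4. Box (s or q), 0
5. not Dia Box (s or q), 0
6. s or q, 0
7. not Box (s or q), 0
8. q, 0
9. r, 1
10. s or q, 1
11. not Box (s or q), 1
12. q, 1
13. not (s or q), 2
14. not s, 2
15. not q, 2
16. s or q, 2
17. not Box (s or q), 2
18. q, 2
Accessibility: 0R0, 0R1, 0R2, 1R1, 2R2
Branch closes: q and not q both at 2.
(One branch shown.) All branches close.

No, unsatisfiable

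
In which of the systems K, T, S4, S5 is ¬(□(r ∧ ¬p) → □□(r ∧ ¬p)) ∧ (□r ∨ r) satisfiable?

T-tableau for the formula:
1. ¬(□(r ∧ ¬p) → □□(r ∧ ¬p)) ∧ (□r ∨ r), u
2. ¬(□(r ∧ ¬p) → □□(r ∧ ¬p)), u
3. □r ∨ r, u
4. □(r ∧ ¬p), u
5. ¬□□(r ∧ ¬p), u
6. r ∧ ¬p, u
7. r, u
8. ¬p, u
9. ¬□(r ∧ ¬p), v
10. r ∧ ¬p, v
11. r, v
12. ¬p, v
13. ¬(r ∧ ¬p), w
14. p, w
Accessibility: uRu, uRv, vRv, vRw, wRw
Complete open branch: satisfiable in T, hence also in K (this T-model is also a K-model).
S4-tableau for the formula:
1. ¬(□(r ∧ ¬p) → □□(r ∧ ¬p)) ∧ (□r ∨ r), u
2. ¬(□(r ∧ ¬p) → □□(r ∧ ¬p)), u
3. □r ∨ r, u
4. □(r ∧ ¬p), u
5. ¬□□(r ∧ ¬p), u
6. r ∧ ¬p, u
7. r, u
8. ¬p, u
9. ¬□(r ∧ ¬p), v
10. r ∧ ¬p, v
11. r, v
12. ¬p, v
13. ¬(r ∧ ¬p), w
14. r ∧ ¬p, w
15. r, w
16. ¬p, w
17. p, w
Accessibility: uRu, uRv, uRw, vRv, vRw, wRw
Branch closes: p and ¬p both at w.
Every branch closes (one shown): unsatisfiable in S4, hence also in S5 (every S5-frame is an S4-frame).

K, T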